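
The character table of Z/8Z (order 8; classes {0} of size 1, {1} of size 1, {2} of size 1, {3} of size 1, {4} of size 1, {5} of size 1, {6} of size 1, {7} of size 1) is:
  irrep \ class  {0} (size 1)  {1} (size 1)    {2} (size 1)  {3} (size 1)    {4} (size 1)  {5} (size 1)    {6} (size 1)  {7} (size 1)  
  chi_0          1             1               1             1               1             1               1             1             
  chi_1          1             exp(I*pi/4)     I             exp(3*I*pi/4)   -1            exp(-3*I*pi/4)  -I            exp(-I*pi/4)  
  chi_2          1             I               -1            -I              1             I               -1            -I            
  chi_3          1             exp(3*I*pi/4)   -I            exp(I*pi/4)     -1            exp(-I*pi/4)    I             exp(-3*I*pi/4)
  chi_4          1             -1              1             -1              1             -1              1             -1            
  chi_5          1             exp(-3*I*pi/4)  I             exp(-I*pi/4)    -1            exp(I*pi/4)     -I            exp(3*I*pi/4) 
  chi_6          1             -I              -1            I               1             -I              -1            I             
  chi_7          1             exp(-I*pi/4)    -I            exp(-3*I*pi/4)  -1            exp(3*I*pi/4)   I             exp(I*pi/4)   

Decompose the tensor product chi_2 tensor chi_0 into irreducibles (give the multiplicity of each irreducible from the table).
chi_2 tensor chi_0 = chi_2 (all other irreducibles have multiplicity 0).

Details: The character of a tensor product is the pointwise product (chi_2 * chi_0)(C) = chi_2(C) * chi_0(C):
  {0}: (1)*(1), {1}: (I)*(1), {2}: (-1)*(1), {3}: (-I)*(1), {4}: (1)*(1), {5}: (I)*(1), {6}: (-1)*(1), {7}: (-I)*(1)
so (chi_2 * chi_0) takes values
  {0} -> 1, {1} -> I, {2} -> -1, {3} -> -I, {4} -> 1, {5} -> I, {6} -> -1, {7} -> -I.
Now take the inner product of this character with each irreducible chi from the table, <chi_2*chi_0, chi> = (1/8) sum_C |C| (chi_2*chi_0)(C) conj(chi(C)):
  <chi_2*chi_0, chi_0> = (1/8)[1*(1)*conj(1) + 1*(I)*conj(1) + 1*(-1)*conj(1) + 1*(-I)*conj(1) + 1*(1)*conj(1) + 1*(I)*conj(1) + 1*(-1)*conj(1) + 1*(-I)*conj(1)]
      = (1/8)[(1) + (I) + (-1) + (-I) + (1) + (I) + (-1) + (-I)] = 0/8 = 0
  <chi_2*chi_0, chi_1> = (1/8)[1*(1)*conj(1) + 1*(I)*conj(exp(I*pi/4)) + 1*(-1)*conj(I) + 1*(-I)*conj(exp(3*I*pi/4)) + 1*(1)*conj(-1) + 1*(I)*conj(exp(-3*I*pi/4)) + 1*(-1)*conj(-I) + 1*(-I)*conj(exp(-I*pi/4))]
      = (1/8)[(1) + (exp(I*pi/4)) + (I) + (-exp(-I*pi/4)) + (-1) + (exp(-3*I*pi/4)) + (-I) + (-exp(3*I*pi/4))] = 0/8 = 0
  <chi_2*chi_0, chi_2> = (1/8)[1*(1)*conj(1) + 1*(I)*conj(I) + 1*(-1)*conj(-1) + 1*(-I)*conj(-I) + 1*(1)*conj(1) + 1*(I)*conj(I) + 1*(-1)*conj(-1) + 1*(-I)*conj(-I)]
      = (1/8)[(1) + (1) + (1) + (1) + (1) + (1) + (1) + (1)] = 8/8 = 1
  <chi_2*chi_0, chi_3> = (1/8)[1*(1)*conj(1) + 1*(I)*conj(exp(3*I*pi/4)) + 1*(-1)*conj(-I) + 1*(-I)*conj(exp(I*pi/4)) + 1*(1)*conj(-1) + 1*(I)*conj(exp(-I*pi/4)) + 1*(-1)*conj(I) + 1*(-I)*conj(exp(-3*I*pi/4))]
      = (1/8)[(1) + (exp(-I*pi/4)) + (-I) + (-exp(I*pi/4)) + (-1) + (exp(3*I*pi/4)) + (I) + (-exp(-3*I*pi/4))] = 0/8 = 0
  <chi_2*chi_0, chi_4> = (1/8)[1*(1)*conj(1) + 1*(I)*conj(-1) + 1*(-1)*conj(1) + 1*(-I)*conj(-1) + 1*(1)*conj(1) + 1*(I)*conj(-1) + 1*(-1)*conj(1) + 1*(-I)*conj(-1)]
      = (1/8)[(1) + (-I) + (-1) + (I) + (1) + (-I) + (-1) + (I)] = 0/8 = 0
  <chi_2*chi_0, chi_5> = (1/8)[1*(1)*conj(1) + 1*(I)*conj(exp(-3*I*pi/4)) + 1*(-1)*conj(I) + 1*(-I)*conj(exp(-I*pi/4)) + 1*(1)*conj(-1) + 1*(I)*conj(exp(I*pi/4)) + 1*(-1)*conj(-I) + 1*(-I)*conj(exp(3*I*pi/4))]
      = (1/8)[(1) + (exp(-3*I*pi/4)) + (I) + (-exp(3*I*pi/4)) + (-1) + (exp(I*pi/4)) + (-I) + (-exp(-I*pi/4))] = 0/8 = 0
  <chi_2*chi_0, chi_6> = (1/8)[1*(1)*conj(1) + 1*(I)*conj(-I) + 1*(-1)*conj(-1) + 1*(-I)*conj(I) + 1*(1)*conj(1) + 1*(I)*conj(-I) + 1*(-1)*conj(-1) + 1*(-I)*conj(I)]
      = (1/8)[(1) + (-1) + (1) + (-1) + (1) + (-1) + (1) + (-1)] = 0/8 = 0
  <chi_2*chi_0, chi_7> = (1/8)[1*(1)*conj(1) + 1*(I)*conj(exp(-I*pi/4)) + 1*(-1)*conj(-I) + 1*(-I)*conj(exp(-3*I*pi/4)) + 1*(1)*conj(-1) + 1*(I)*conj(exp(3*I*pi/4)) + 1*(-1)*conj(I) + 1*(-I)*conj(exp(I*pi/4))]
      = (1/8)[(1) + (exp(3*I*pi/4)) + (-I) + (-exp(-3*I*pi/4)) + (-1) + (exp(-I*pi/4)) + (I) + (-exp(I*pi/4))] = 0/8 = 0
(Exp terms are combined using exp(i*s)*conj(exp(i*t)) = exp(i*(s-t)), and sums of them are collapsed using the identity that for every m > 1 the m distinct m-th roots of unity sum to 0, e.g. 1 + exp(2*I*pi/3) + exp(-2*I*pi/3) = 0.)
Hence the multiplicities are chi_2: 1. Dimension check: dim(chi_2)*dim(chi_0) = 1*1 = 1 and sum (mult * dim) = 1*1 = 1.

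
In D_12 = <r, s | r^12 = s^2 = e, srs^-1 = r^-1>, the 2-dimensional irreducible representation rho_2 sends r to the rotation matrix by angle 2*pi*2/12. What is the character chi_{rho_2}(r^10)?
chi_{rho_2}(r^10) = 2*cos(2*pi*2*10/12) = -1

Derivation: rho_2(r^10) is rotation by angle 2*pi*2*10/12, whose trace is 2*cos(2*pi*2*10/12) = -1.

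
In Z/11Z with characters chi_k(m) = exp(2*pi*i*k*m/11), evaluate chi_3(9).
chi_3(9) = zeta_11^27 = exp(10*I*pi/11)

Reasoning: chi_3(9) = zeta_11^(3*9) = zeta_11^27. Since zeta_11^11 = 1, this equals zeta_11^5 = exp(2*pi*i*5/11) = exp(10*I*pi/11).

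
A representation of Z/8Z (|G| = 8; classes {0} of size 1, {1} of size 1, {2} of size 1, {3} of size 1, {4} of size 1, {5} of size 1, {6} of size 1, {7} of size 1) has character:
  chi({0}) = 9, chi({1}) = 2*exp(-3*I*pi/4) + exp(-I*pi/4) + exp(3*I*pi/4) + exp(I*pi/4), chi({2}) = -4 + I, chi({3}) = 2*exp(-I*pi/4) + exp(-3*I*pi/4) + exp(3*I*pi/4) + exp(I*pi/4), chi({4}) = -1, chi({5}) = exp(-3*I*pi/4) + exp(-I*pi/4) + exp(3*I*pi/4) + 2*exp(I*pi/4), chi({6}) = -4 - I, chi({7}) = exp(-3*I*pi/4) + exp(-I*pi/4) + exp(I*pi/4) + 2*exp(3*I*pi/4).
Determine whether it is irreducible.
Not irreducible (reducible): <chi, chi> = 15 > 1.

Details: <chi, chi> = (1/|G|) sum_C |C| * |chi(C)|^2 = (1/8)[1*|9|^2 + 1*|2*exp(-3*I*pi/4) + exp(-I*pi/4) + exp(3*I*pi/4) + exp(I*pi/4)|^2 + 1*|-4 + I|^2 + 1*|2*exp(-I*pi/4) + exp(-3*I*pi/4) + exp(3*I*pi/4) + exp(I*pi/4)|^2 + 1*|-1|^2 + 1*|exp(-3*I*pi/4) + exp(-I*pi/4) + exp(3*I*pi/4) + 2*exp(I*pi/4)|^2 + 1*|-4 - I|^2 + 1*|exp(-3*I*pi/4) + exp(-I*pi/4) + exp(I*pi/4) + 2*exp(3*I*pi/4)|^2]
  = (1/8)[(81) + (1) + (17) + (1) + (1) + (1) + (17) + (1)] = 120/8 = 15.
(Exp terms are combined using exp(i*s)*conj(exp(i*t)) = exp(i*(s-t)), and sums of them are collapsed using the identity that for every m > 1 the m distinct m-th roots of unity sum to 0, e.g. 1 + exp(2*I*pi/3) + exp(-2*I*pi/3) = 0.)
A character is irreducible iff <chi, chi> = 1, so this representation is reducible.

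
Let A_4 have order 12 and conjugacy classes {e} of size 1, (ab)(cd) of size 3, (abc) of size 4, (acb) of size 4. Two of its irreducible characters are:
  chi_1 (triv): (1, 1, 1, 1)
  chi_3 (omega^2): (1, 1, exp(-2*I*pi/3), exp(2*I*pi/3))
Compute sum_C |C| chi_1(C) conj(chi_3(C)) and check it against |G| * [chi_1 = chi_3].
Sum = 0; so <chi_1, chi_3> = 0 (distinct irreducibles are orthogonal).

Details: Compute term by term over conjugacy classes (|C| * chi_1(C) * conj(chi_3(C))):
  1*(1)*conj(1) + 3*(1)*conj(1) + 4*(1)*conj(exp(-2*I*pi/3)) + 4*(1)*conj(exp(2*I*pi/3))
  = (1) + (3) + (4*exp(2*I*pi/3)) + (4*exp(-2*I*pi/3))
  = 0.
(Exp terms are combined using exp(i*s)*conj(exp(i*t)) = exp(i*(s-t)), and sums of them are collapsed using the identity that for every m > 1 the m distinct m-th roots of unity sum to 0, e.g. 1 + exp(2*I*pi/3) + exp(-2*I*pi/3) = 0.)
Dividing by |G| = 12 gives 0/12 = 0, matching the row-orthogonality relation <chi_1, chi_3> = [chi_1 = chi_3].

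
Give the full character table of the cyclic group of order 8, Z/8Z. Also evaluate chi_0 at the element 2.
Character table of Z/8Z (irreps indexed chi_0,...,chi_7 with chi_k(m) = zeta_8^(k*m), zeta_8 = exp(2*pi*i/8)):
  irrep \ class  {0} (size 1)  {1} (size 1)    {2} (size 1)  {3} (size 1)    {4} (size 1)  {5} (size 1)    {6} (size 1)  {7} (size 1)  
  chi_0          1             1               1             1               1             1               1             1             
  chi_1          1             exp(I*pi/4)     I             exp(3*I*pi/4)   -1            exp(-3*I*pi/4)  -I            exp(-I*pi/4)  
  chi_2          1             I               -1            -I              1             I               -1            -I            
  chi_3          1             exp(3*I*pi/4)   -I            exp(I*pi/4)     -1            exp(-I*pi/4)    I             exp(-3*I*pi/4)
  chi_4          1             -1              1             -1              1             -1              1             -1            
  chi_5          1             exp(-3*I*pi/4)  I             exp(-I*pi/4)    -1            exp(I*pi/4)     -I            exp(3*I*pi/4) 
  chi_6          1             -I              -1            I               1             -I              -1            I             
  chi_7          1             exp(-I*pi/4)    -I            exp(-3*I*pi/4)  -1            exp(3*I*pi/4)   I             exp(I*pi/4)   

Spot check: chi_0(2) = zeta_8^(0*2) = zeta_8^0 = 1.

Working: Z/8Z is abelian, so all 8 irreducible complex representations are 1-dimensional. They are given by chi_k(m) = zeta_8^(k*m) for k = 0,...,7. Row orthogonality: sum_m chi_k(m) conj(chi_l(m)) = 8 * [k = l].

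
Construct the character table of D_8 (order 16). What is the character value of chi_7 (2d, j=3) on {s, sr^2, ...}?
Conjugacy classes: {e} of size 1, {r^4} of size 1, {r^1, r^7} of size 2, {r^2, r^6} of size 2, {r^3, r^5} of size 2, {s, sr^2, ...} of size 4, {sr, sr^3, ...} of size 4.
Character table:
  irrep \ class              {e} (size 1)  {r^4} (size 1)  {r^1, r^7} (size 2)  {r^2, r^6} (size 2)  {r^3, r^5} (size 2)  {s, sr^2, ...} (size 4)  {sr, sr^3, ...} (size 4)
  chi_1 (triv)               1             1               1                    1                    1                    1                        1                       
  chi_2 (sign: r->1, s->-1)  1             1               1                    1                    1                    -1                       -1                      
  chi_3 (r->-1, s->1)        1             1               -1                   1                    -1                   1                        -1                      
  chi_4 (r->-1, s->-1)       1             1               -1                   1                    -1                   -1                       1                       
  chi_5 (2d, j=1)            2             -2              sqrt(2)              0                    -sqrt(2)             0                        0                       
  chi_6 (2d, j=2)            2             2               0                    -2                   0                    0                        0                       
  chi_7 (2d, j=3)            2             -2              -sqrt(2)             0                    sqrt(2)              0                        0                       

Spot check: chi_7 (2d, j=3) on {s, sr^2, ...} = 0.

Why: D_8 has order 2*8 = 16 with 7 conjugacy classes, hence 7 irreducibles. Sum of squared dims 1 + 1 + 1 + 1 + 4 + 4 + 4 = 16 = |G|. Linear characters come from the abelianisation; the 2-dimensional irreps have character r^k -> 2*cos(2*pi*j*k/8), reflections -> 0.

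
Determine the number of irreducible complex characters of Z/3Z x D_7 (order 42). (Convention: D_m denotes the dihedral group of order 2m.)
15

Derivation: The number of irreducible complex representations of a finite group equals its number of conjugacy classes. For a direct product, #classes(G x H) = #classes(G) * #classes(H). Z/3Z has 3 classes (abelian), D_7 has 5 classes, so 3 * 5 = 15, so Z/3Z x D_7 (order 42) has exactly 15 irreducible complex representations.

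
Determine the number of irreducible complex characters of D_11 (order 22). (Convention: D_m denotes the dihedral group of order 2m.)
7

Explanation: The number of irreducible complex representations of a finite group equals its number of conjugacy classes. D_11 has 7 conjugacy classes ((n+3)/2 for n odd), so D_11 (order 22) has exactly 7 irreducible complex representations.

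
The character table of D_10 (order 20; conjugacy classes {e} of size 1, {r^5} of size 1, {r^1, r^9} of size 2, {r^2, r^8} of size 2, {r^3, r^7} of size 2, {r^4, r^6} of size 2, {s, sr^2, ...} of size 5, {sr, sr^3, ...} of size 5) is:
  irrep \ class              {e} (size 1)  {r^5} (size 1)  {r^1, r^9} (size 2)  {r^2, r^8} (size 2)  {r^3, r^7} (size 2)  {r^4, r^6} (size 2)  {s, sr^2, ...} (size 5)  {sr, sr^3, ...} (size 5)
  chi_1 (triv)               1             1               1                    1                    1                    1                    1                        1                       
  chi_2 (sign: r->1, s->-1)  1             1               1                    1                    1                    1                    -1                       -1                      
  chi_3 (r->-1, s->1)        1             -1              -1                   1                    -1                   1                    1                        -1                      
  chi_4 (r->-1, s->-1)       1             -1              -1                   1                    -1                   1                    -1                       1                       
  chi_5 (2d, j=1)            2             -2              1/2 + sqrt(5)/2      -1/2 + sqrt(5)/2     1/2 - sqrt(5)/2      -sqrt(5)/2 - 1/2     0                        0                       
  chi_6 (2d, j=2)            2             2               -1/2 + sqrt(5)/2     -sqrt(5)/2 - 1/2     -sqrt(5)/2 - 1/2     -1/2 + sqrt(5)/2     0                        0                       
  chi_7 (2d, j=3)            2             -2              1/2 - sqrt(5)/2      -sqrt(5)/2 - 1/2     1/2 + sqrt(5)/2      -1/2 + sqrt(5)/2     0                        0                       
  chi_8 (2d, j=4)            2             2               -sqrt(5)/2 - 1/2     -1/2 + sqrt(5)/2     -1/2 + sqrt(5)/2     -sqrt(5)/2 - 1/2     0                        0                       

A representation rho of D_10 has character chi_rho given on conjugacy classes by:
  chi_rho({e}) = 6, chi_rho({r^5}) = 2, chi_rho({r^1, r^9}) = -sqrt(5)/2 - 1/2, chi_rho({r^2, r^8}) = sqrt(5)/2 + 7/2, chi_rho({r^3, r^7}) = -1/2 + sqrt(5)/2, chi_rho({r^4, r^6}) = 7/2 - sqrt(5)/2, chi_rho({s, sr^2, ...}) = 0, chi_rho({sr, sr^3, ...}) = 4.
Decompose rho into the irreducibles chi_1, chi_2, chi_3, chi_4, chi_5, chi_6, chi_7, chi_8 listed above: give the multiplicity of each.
Multiplicities: chi_1: 2, chi_2: 0, chi_3: 0, chi_4: 2, chi_5: 0, chi_6: 0, chi_7: 0, chi_8: 1.

Derivation: Use <chi_rho, chi> = (1/|G|) sum_C |C| * chi_rho(C) * conj(chi(C)) with |G| = 20 for each irreducible chi in the table:
  <chi_rho, chi_1> = (1/20)[1*(6)*conj(1) + 1*(2)*conj(1) + 2*(-sqrt(5)/2 - 1/2)*conj(1) + 2*(sqrt(5)/2 + 7/2)*conj(1) + 2*(-1/2 + sqrt(5)/2)*conj(1) + 2*(7/2 - sqrt(5)/2)*conj(1) + 5*(0)*conj(1) + 5*(4)*conj(1)]
      = (1/20)[(6) + (2) + (-sqrt(5) - 1) + (sqrt(5) + 7) + (-1 + sqrt(5)) + (7 - sqrt(5)) + (0) + (20)] = 40/20 = 2
  <chi_rho, chi_2> = (1/20)[1*(6)*conj(1) + 1*(2)*conj(1) + 2*(-sqrt(5)/2 - 1/2)*conj(1) + 2*(sqrt(5)/2 + 7/2)*conj(1) + 2*(-1/2 + sqrt(5)/2)*conj(1) + 2*(7/2 - sqrt(5)/2)*conj(1) + 5*(0)*conj(-1) + 5*(4)*conj(-1)]
      = (1/20)[(6) + (2) + (-sqrt(5) - 1) + (sqrt(5) + 7) + (-1 + sqrt(5)) + (7 - sqrt(5)) + (0) + (-20)] = 0/20 = 0
  <chi_rho, chi_3> = (1/20)[1*(6)*conj(1) + 1*(2)*conj(-1) + 2*(-sqrt(5)/2 - 1/2)*conj(-1) + 2*(sqrt(5)/2 + 7/2)*conj(1) + 2*(-1/2 + sqrt(5)/2)*conj(-1) + 2*(7/2 - sqrt(5)/2)*conj(1) + 5*(0)*conj(1) + 5*(4)*conj(-1)]
      = (1/20)[(6) + (-2) + (1 + sqrt(5)) + (sqrt(5) + 7) + (1 - sqrt(5)) + (7 - sqrt(5)) + (0) + (-20)] = 0/20 = 0
  <chi_rho, chi_4> = (1/20)[1*(6)*conj(1) + 1*(2)*conj(-1) + 2*(-sqrt(5)/2 - 1/2)*conj(-1) + 2*(sqrt(5)/2 + 7/2)*conj(1) + 2*(-1/2 + sqrt(5)/2)*conj(-1) + 2*(7/2 - sqrt(5)/2)*conj(1) + 5*(0)*conj(-1) + 5*(4)*conj(1)]
      = (1/20)[(6) + (-2) + (1 + sqrt(5)) + (sqrt(5) + 7) + (1 - sqrt(5)) + (7 - sqrt(5)) + (0) + (20)] = 40/20 = 2
  <chi_rho, chi_5> = (1/20)[1*(6)*conj(2) + 1*(2)*conj(-2) + 2*(-sqrt(5)/2 - 1/2)*conj(1/2 + sqrt(5)/2) + 2*(sqrt(5)/2 + 7/2)*conj(-1/2 + sqrt(5)/2) + 2*(-1/2 + sqrt(5)/2)*conj(1/2 - sqrt(5)/2) + 2*(7/2 - sqrt(5)/2)*conj(-sqrt(5)/2 - 1/2) + 5*(0)*conj(0) + 5*(4)*conj(0)]
      = (1/20)[(12) + (-4) + (-3 - sqrt(5)) + (-1 + 3*sqrt(5)) + (-3 + sqrt(5)) + (-3*sqrt(5) - 1) + (0) + (0)] = 0/20 = 0
  <chi_rho, chi_6> = (1/20)[1*(6)*conj(2) + 1*(2)*conj(2) + 2*(-sqrt(5)/2 - 1/2)*conj(-1/2 + sqrt(5)/2) + 2*(sqrt(5)/2 + 7/2)*conj(-sqrt(5)/2 - 1/2) + 2*(-1/2 + sqrt(5)/2)*conj(-sqrt(5)/2 - 1/2) + 2*(7/2 - sqrt(5)/2)*conj(-1/2 + sqrt(5)/2) + 5*(0)*conj(0) + 5*(4)*conj(0)]
      = (1/20)[(12) + (4) + (-2) + (-4*sqrt(5) - 6) + (-2) + (-6 + 4*sqrt(5)) + (0) + (0)] = 0/20 = 0
  <chi_rho, chi_7> = (1/20)[1*(6)*conj(2) + 1*(2)*conj(-2) + 2*(-sqrt(5)/2 - 1/2)*conj(1/2 - sqrt(5)/2) + 2*(sqrt(5)/2 + 7/2)*conj(-sqrt(5)/2 - 1/2) + 2*(-1/2 + sqrt(5)/2)*conj(1/2 + sqrt(5)/2) + 2*(7/2 - sqrt(5)/2)*conj(-1/2 + sqrt(5)/2) + 5*(0)*conj(0) + 5*(4)*conj(0)]
      = (1/20)[(12) + (-4) + (2) + (-4*sqrt(5) - 6) + (2) + (-6 + 4*sqrt(5)) + (0) + (0)] = 0/20 = 0
  <chi_rho, chi_8> = (1/20)[1*(6)*conj(2) + 1*(2)*conj(2) + 2*(-sqrt(5)/2 - 1/2)*conj(-sqrt(5)/2 - 1/2) + 2*(sqrt(5)/2 + 7/2)*conj(-1/2 + sqrt(5)/2) + 2*(-1/2 + sqrt(5)/2)*conj(-1/2 + sqrt(5)/2) + 2*(7/2 - sqrt(5)/2)*conj(-sqrt(5)/2 - 1/2) + 5*(0)*conj(0) + 5*(4)*conj(0)]
      = (1/20)[(12) + (4) + (sqrt(5) + 3) + (-1 + 3*sqrt(5)) + (3 - sqrt(5)) + (-3*sqrt(5) - 1) + (0) + (0)] = 20/20 = 1
Dimension check: dim(rho) = sum (mult * dim) = 2*1 + 0*1 + 0*1 + 2*1 + 0*2 + 0*2 + 0*2 + 1*2 = 6 = chi_rho(e) = 6.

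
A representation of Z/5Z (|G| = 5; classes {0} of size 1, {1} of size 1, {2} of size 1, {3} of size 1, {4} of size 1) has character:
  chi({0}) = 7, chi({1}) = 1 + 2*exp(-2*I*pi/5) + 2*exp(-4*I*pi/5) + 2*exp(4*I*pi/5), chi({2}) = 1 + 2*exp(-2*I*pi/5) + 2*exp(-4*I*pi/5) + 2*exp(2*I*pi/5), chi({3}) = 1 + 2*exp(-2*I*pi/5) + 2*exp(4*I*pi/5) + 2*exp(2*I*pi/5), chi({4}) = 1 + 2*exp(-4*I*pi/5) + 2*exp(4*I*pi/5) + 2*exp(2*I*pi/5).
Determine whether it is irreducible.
Not irreducible (reducible): <chi, chi> = 13 > 1.

Why: <chi, chi> = (1/|G|) sum_C |C| * |chi(C)|^2 = (1/5)[1*|7|^2 + 1*|1 + 2*exp(-2*I*pi/5) + 2*exp(-4*I*pi/5) + 2*exp(4*I*pi/5)|^2 + 1*|1 + 2*exp(-2*I*pi/5) + 2*exp(-4*I*pi/5) + 2*exp(2*I*pi/5)|^2 + 1*|1 + 2*exp(-2*I*pi/5) + 2*exp(4*I*pi/5) + 2*exp(2*I*pi/5)|^2 + 1*|1 + 2*exp(-4*I*pi/5) + 2*exp(4*I*pi/5) + 2*exp(2*I*pi/5)|^2]
  = (1/5)[(49) + (13 + 10*exp(-2*I*pi/5) + 8*exp(-4*I*pi/5) + 8*exp(4*I*pi/5) + 10*exp(2*I*pi/5)) + (13 + 8*exp(-2*I*pi/5) + 10*exp(-4*I*pi/5) + 10*exp(4*I*pi/5) + 8*exp(2*I*pi/5)) + (13 + 8*exp(-2*I*pi/5) + 10*exp(-4*I*pi/5) + 10*exp(4*I*pi/5) + 8*exp(2*I*pi/5)) + (13 + 10*exp(-2*I*pi/5) + 8*exp(-4*I*pi/5) + 8*exp(4*I*pi/5) + 10*exp(2*I*pi/5))] = 65/5 = 13.
(Exp terms are combined using exp(i*s)*conj(exp(i*t)) = exp(i*(s-t)), and sums of them are collapsed using the identity that for every m > 1 the m distinct m-th roots of unity sum to 0, e.g. 1 + exp(2*I*pi/3) + exp(-2*I*pi/3) = 0.)
A character is irreducible iff <chi, chi> = 1, so this representation is reducible.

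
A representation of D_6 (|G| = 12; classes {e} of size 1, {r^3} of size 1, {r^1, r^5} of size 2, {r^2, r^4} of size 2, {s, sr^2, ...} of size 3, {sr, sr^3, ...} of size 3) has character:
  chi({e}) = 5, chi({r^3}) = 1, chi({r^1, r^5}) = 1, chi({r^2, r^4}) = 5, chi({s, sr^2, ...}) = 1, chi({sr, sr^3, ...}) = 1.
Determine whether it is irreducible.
Not irreducible (reducible): <chi, chi> = 7 > 1.

Details: <chi, chi> = (1/|G|) sum_C |C| * |chi(C)|^2 = (1/12)[1*|5|^2 + 1*|1|^2 + 2*|1|^2 + 2*|5|^2 + 3*|1|^2 + 3*|1|^2]
  = (1/12)[(25) + (1) + (2) + (50) + (3) + (3)] = 84/12 = 7.
A character is irreducible iff <chi, chi> = 1, so this representation is reducible.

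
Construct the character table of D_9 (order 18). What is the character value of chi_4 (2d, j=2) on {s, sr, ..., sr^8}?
Conjugacy classes: {e} of size 1, {r^1, r^8} of size 2, {r^2, r^7} of size 2, {r^3, r^6} of size 2, {r^4, r^5} of size 2, {s, sr, ..., sr^8} of size 9.
Character table:
  irrep \ class              {e} (size 1)  {r^1, r^8} (size 2)  {r^2, r^7} (size 2)  {r^3, r^6} (size 2)  {r^4, r^5} (size 2)  {s, sr, ..., sr^8} (size 9)
  chi_1 (triv)               1             1                    1                    1                    1                    1                          
  chi_2 (sign: r->1, s->-1)  1             1                    1                    1                    1                    -1                         
  chi_3 (2d, j=1)            2             2*cos(2*pi/9)        2*cos(4*pi/9)        -1                   -2*cos(pi/9)         0                          
  chi_4 (2d, j=2)            2             2*cos(4*pi/9)        -2*cos(pi/9)         -1                   2*cos(2*pi/9)        0                          
  chi_5 (2d, j=3)            2             -1                   -1                   2                    -1                   0                          
  chi_6 (2d, j=4)            2             -2*cos(pi/9)         2*cos(2*pi/9)        -1                   2*cos(4*pi/9)        0                          

Spot check: chi_4 (2d, j=2) on {s, sr, ..., sr^8} = 0.

Solution. D_9 has order 2*9 = 18 with 6 conjugacy classes, hence 6 irreducibles. Sum of squared dims 1 + 1 + 4 + 4 + 4 + 4 = 18 = |G|. Linear characters come from the abelianisation; the 2-dimensional irreps have character r^k -> 2*cos(2*pi*j*k/9), reflections -> 0.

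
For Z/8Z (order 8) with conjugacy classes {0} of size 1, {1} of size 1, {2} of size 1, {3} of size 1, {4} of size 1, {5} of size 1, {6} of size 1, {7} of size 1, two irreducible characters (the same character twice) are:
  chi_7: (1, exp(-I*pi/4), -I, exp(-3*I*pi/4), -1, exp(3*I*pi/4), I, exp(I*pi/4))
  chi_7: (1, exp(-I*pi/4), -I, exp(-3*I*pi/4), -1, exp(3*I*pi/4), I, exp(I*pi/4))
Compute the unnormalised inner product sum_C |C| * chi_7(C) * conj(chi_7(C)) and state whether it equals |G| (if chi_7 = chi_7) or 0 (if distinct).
Sum = 8 = |G| = 8; so <chi_7, chi_7> = 1 (norm-1 confirms irreducibility).

Solution. Compute term by term over conjugacy classes (|C| * chi_7(C) * conj(chi_7(C))):
  1*(1)*conj(1) + 1*(exp(-I*pi/4))*conj(exp(-I*pi/4)) + 1*(-I)*conj(-I) + 1*(exp(-3*I*pi/4))*conj(exp(-3*I*pi/4)) + 1*(-1)*conj(-1) + 1*(exp(3*I*pi/4))*conj(exp(3*I*pi/4)) + 1*(I)*conj(I) + 1*(exp(I*pi/4))*conj(exp(I*pi/4))
  = (1) + (1) + (1) + (1) + (1) + (1) + (1) + (1)
  = 8.
(Exp terms are combined using exp(i*s)*conj(exp(i*t)) = exp(i*(s-t)), and sums of them are collapsed using the identity that for every m > 1 the m distinct m-th roots of unity sum to 0, e.g. 1 + exp(2*I*pi/3) + exp(-2*I*pi/3) = 0.)
Dividing by |G| = 8 gives 8/8 = 1, matching the row-orthogonality relation <chi_7, chi_7> = [chi_7 = chi_7].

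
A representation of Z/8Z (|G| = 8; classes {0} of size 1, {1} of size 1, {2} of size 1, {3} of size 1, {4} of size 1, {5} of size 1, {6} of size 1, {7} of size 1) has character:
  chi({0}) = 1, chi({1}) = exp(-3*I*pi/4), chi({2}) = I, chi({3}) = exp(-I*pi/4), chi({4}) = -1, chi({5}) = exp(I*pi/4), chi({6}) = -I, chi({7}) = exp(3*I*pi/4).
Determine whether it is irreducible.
Irreducible: <chi, chi> = 1.

Details: <chi, chi> = (1/|G|) sum_C |C| * |chi(C)|^2 = (1/8)[1*|1|^2 + 1*|exp(-3*I*pi/4)|^2 + 1*|I|^2 + 1*|exp(-I*pi/4)|^2 + 1*|-1|^2 + 1*|exp(I*pi/4)|^2 + 1*|-I|^2 + 1*|exp(3*I*pi/4)|^2]
  = (1/8)[(1) + (1) + (1) + (1) + (1) + (1) + (1) + (1)] = 8/8 = 1.
(Exp terms are combined using exp(i*s)*conj(exp(i*t)) = exp(i*(s-t)), and sums of them are collapsed using the identity that for every m > 1 the m distinct m-th roots of unity sum to 0, e.g. 1 + exp(2*I*pi/3) + exp(-2*I*pi/3) = 0.)
A character is irreducible iff <chi, chi> = 1, so this representation is irreducible.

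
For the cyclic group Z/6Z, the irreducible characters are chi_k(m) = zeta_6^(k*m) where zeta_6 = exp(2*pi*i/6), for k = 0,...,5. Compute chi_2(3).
chi_2(3) = zeta_6^6 = 1

Details: chi_2(3) = zeta_6^(2*3) = zeta_6^6. Since zeta_6^6 = 1, this equals zeta_6^0 = exp(2*pi*i*0/6) = 1.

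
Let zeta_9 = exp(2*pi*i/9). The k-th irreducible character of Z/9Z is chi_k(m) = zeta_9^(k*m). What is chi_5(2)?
chi_5(2) = zeta_9^10 = exp(2*I*pi/9)

Derivation: chi_5(2) = zeta_9^(5*2) = zeta_9^10. Since zeta_9^9 = 1, this equals zeta_9^1 = exp(2*pi*i*1/9) = exp(2*I*pi/9).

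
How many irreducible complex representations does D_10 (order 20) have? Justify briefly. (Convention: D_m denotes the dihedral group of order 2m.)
8

Solution. The number of irreducible complex representations of a finite group equals its number of conjugacy classes. D_10 has 8 conjugacy classes (n/2 + 3 for n even), so D_10 (order 20) has exactly 8 irreducible complex representations.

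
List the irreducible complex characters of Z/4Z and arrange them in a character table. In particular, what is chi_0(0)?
Character table of Z/4Z (irreps indexed chi_0,...,chi_3 with chi_k(m) = zeta_4^(k*m), zeta_4 = exp(2*pi*i/4)):
  irrep \ class  {0} (size 1)  {1} (size 1)  {2} (size 1)  {3} (size 1)
  chi_0          1             1             1             1           
  chi_1          1             I             -1            -I          
  chi_2          1             -1            1             -1          
  chi_3          1             -I            -1            I           

Spot check: chi_0(0) = zeta_4^(0*0) = zeta_4^0 = 1.

Explanation: Z/4Z is abelian, so all 4 irreducible complex representations are 1-dimensional. They are given by chi_k(m) = zeta_4^(k*m) for k = 0,...,3. Row orthogonality: sum_m chi_k(m) conj(chi_l(m)) = 4 * [k = l].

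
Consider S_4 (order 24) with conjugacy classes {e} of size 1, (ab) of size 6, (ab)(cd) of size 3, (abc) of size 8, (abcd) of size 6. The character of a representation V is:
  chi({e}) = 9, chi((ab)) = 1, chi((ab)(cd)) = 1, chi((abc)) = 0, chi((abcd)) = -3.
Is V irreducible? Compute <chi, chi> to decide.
Not irreducible (reducible): <chi, chi> = 6 > 1.

Justification: <chi, chi> = (1/|G|) sum_C |C| * |chi(C)|^2 = (1/24)[1*|9|^2 + 6*|1|^2 + 3*|1|^2 + 8*|0|^2 + 6*|-3|^2]
  = (1/24)[(81) + (6) + (3) + (0) + (54)] = 144/24 = 6.
A character is irreducible iff <chi, chi> = 1, so this representation is reducible.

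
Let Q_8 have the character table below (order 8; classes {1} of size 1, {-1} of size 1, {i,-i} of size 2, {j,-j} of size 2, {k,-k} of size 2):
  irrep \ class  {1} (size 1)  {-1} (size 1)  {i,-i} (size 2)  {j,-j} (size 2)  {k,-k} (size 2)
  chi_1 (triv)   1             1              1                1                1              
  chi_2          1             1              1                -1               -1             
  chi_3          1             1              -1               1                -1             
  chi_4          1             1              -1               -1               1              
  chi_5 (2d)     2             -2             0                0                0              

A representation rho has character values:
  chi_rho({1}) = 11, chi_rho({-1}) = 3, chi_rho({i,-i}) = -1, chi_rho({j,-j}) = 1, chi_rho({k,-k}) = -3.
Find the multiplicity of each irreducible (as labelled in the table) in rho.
Multiplicities: chi_1: 1, chi_2: 2, chi_3: 3, chi_4: 1, chi_5: 2.

Details: Use <chi_rho, chi> = (1/|G|) sum_C |C| * chi_rho(C) * conj(chi(C)) with |G| = 8 for each irreducible chi in the table:
  <chi_rho, chi_1> = (1/8)[1*(11)*conj(1) + 1*(3)*conj(1) + 2*(-1)*conj(1) + 2*(1)*conj(1) + 2*(-3)*conj(1)]
      = (1/8)[(11) + (3) + (-2) + (2) + (-6)] = 8/8 = 1
  <chi_rho, chi_2> = (1/8)[1*(11)*conj(1) + 1*(3)*conj(1) + 2*(-1)*conj(1) + 2*(1)*conj(-1) + 2*(-3)*conj(-1)]
      = (1/8)[(11) + (3) + (-2) + (-2) + (6)] = 16/8 = 2
  <chi_rho, chi_3> = (1/8)[1*(11)*conj(1) + 1*(3)*conj(1) + 2*(-1)*conj(-1) + 2*(1)*conj(1) + 2*(-3)*conj(-1)]
      = (1/8)[(11) + (3) + (2) + (2) + (6)] = 24/8 = 3
  <chi_rho, chi_4> = (1/8)[1*(11)*conj(1) + 1*(3)*conj(1) + 2*(-1)*conj(-1) + 2*(1)*conj(-1) + 2*(-3)*conj(1)]
      = (1/8)[(11) + (3) + (2) + (-2) + (-6)] = 8/8 = 1
  <chi_rho, chi_5> = (1/8)[1*(11)*conj(2) + 1*(3)*conj(-2) + 2*(-1)*conj(0) + 2*(1)*conj(0) + 2*(-3)*conj(0)]
      = (1/8)[(22) + (-6) + (0) + (0) + (0)] = 16/8 = 2
Dimension check: dim(rho) = sum (mult * dim) = 1*1 + 2*1 + 3*1 + 1*1 + 2*2 = 11 = chi_rho(e) = 11.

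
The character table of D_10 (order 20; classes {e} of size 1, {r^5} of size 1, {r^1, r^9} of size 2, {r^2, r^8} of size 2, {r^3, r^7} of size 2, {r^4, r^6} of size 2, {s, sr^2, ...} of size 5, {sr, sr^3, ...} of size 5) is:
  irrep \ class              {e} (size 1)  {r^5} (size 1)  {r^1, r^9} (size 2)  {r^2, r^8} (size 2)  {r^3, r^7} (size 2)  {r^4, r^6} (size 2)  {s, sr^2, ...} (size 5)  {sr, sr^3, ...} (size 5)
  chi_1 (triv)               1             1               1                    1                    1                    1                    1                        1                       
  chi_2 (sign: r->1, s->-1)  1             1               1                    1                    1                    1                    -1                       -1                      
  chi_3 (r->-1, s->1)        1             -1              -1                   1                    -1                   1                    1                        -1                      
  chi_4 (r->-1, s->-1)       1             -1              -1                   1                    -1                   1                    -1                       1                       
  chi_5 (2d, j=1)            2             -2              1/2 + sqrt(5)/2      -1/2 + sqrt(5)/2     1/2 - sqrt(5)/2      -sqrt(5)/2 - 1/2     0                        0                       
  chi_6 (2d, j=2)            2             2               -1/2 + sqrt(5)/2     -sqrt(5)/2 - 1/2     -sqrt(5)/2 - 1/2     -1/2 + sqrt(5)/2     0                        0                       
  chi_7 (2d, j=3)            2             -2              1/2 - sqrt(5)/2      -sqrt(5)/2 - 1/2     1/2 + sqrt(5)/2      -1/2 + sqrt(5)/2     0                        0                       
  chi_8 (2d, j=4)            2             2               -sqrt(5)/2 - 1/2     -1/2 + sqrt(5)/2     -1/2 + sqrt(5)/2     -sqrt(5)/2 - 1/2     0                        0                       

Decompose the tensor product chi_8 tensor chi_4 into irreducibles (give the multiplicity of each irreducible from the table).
chi_8 tensor chi_4 = chi_5 (all other irreducibles have multiplicity 0).

Details: The character of a tensor product is the pointwise product (chi_8 * chi_4)(C) = chi_8(C) * chi_4(C):
  {e}: (2)*(1), {r^5}: (2)*(-1), {r^1, r^9}: (-sqrt(5)/2 - 1/2)*(-1), {r^2, r^8}: (-1/2 + sqrt(5)/2)*(1), {r^3, r^7}: (-1/2 + sqrt(5)/2)*(-1), {r^4, r^6}: (-sqrt(5)/2 - 1/2)*(1), {s, sr^2, ...}: (0)*(-1), {sr, sr^3, ...}: (0)*(1)
so (chi_8 * chi_4) takes values
  {e} -> 2, {r^5} -> -2, {r^1, r^9} -> 1/2 + sqrt(5)/2, {r^2, r^8} -> -1/2 + sqrt(5)/2, {r^3, r^7} -> 1/2 - sqrt(5)/2, {r^4, r^6} -> -sqrt(5)/2 - 1/2, {s, sr^2, ...} -> 0, {sr, sr^3, ...} -> 0.
Now take the inner product of this character with each irreducible chi from the table, <chi_8*chi_4, chi> = (1/20) sum_C |C| (chi_8*chi_4)(C) conj(chi(C)):
  <chi_8*chi_4, chi_1> = (1/20)[1*(2)*conj(1) + 1*(-2)*conj(1) + 2*(1/2 + sqrt(5)/2)*conj(1) + 2*(-1/2 + sqrt(5)/2)*conj(1) + 2*(1/2 - sqrt(5)/2)*conj(1) + 2*(-sqrt(5)/2 - 1/2)*conj(1) + 5*(0)*conj(1) + 5*(0)*conj(1)]
      = (1/20)[(2) + (-2) + (1 + sqrt(5)) + (-1 + sqrt(5)) + (1 - sqrt(5)) + (-sqrt(5) - 1) + (0) + (0)] = 0/20 = 0
  <chi_8*chi_4, chi_2> = (1/20)[1*(2)*conj(1) + 1*(-2)*conj(1) + 2*(1/2 + sqrt(5)/2)*conj(1) + 2*(-1/2 + sqrt(5)/2)*conj(1) + 2*(1/2 - sqrt(5)/2)*conj(1) + 2*(-sqrt(5)/2 - 1/2)*conj(1) + 5*(0)*conj(-1) + 5*(0)*conj(-1)]
      = (1/20)[(2) + (-2) + (1 + sqrt(5)) + (-1 + sqrt(5)) + (1 - sqrt(5)) + (-sqrt(5) - 1) + (0) + (0)] = 0/20 = 0
  <chi_8*chi_4, chi_3> = (1/20)[1*(2)*conj(1) + 1*(-2)*conj(-1) + 2*(1/2 + sqrt(5)/2)*conj(-1) + 2*(-1/2 + sqrt(5)/2)*conj(1) + 2*(1/2 - sqrt(5)/2)*conj(-1) + 2*(-sqrt(5)/2 - 1/2)*conj(1) + 5*(0)*conj(1) + 5*(0)*conj(-1)]
      = (1/20)[(2) + (2) + (-sqrt(5) - 1) + (-1 + sqrt(5)) + (-1 + sqrt(5)) + (-sqrt(5) - 1) + (0) + (0)] = 0/20 = 0
  <chi_8*chi_4, chi_4> = (1/20)[1*(2)*conj(1) + 1*(-2)*conj(-1) + 2*(1/2 + sqrt(5)/2)*conj(-1) + 2*(-1/2 + sqrt(5)/2)*conj(1) + 2*(1/2 - sqrt(5)/2)*conj(-1) + 2*(-sqrt(5)/2 - 1/2)*conj(1) + 5*(0)*conj(-1) + 5*(0)*conj(1)]
      = (1/20)[(2) + (2) + (-sqrt(5) - 1) + (-1 + sqrt(5)) + (-1 + sqrt(5)) + (-sqrt(5) - 1) + (0) + (0)] = 0/20 = 0
  <chi_8*chi_4, chi_5> = (1/20)[1*(2)*conj(2) + 1*(-2)*conj(-2) + 2*(1/2 + sqrt(5)/2)*conj(1/2 + sqrt(5)/2) + 2*(-1/2 + sqrt(5)/2)*conj(-1/2 + sqrt(5)/2) + 2*(1/2 - sqrt(5)/2)*conj(1/2 - sqrt(5)/2) + 2*(-sqrt(5)/2 - 1/2)*conj(-sqrt(5)/2 - 1/2) + 5*(0)*conj(0) + 5*(0)*conj(0)]
      = (1/20)[(4) + (4) + (sqrt(5) + 3) + (3 - sqrt(5)) + (3 - sqrt(5)) + (sqrt(5) + 3) + (0) + (0)] = 20/20 = 1
  <chi_8*chi_4, chi_6> = (1/20)[1*(2)*conj(2) + 1*(-2)*conj(2) + 2*(1/2 + sqrt(5)/2)*conj(-1/2 + sqrt(5)/2) + 2*(-1/2 + sqrt(5)/2)*conj(-sqrt(5)/2 - 1/2) + 2*(1/2 - sqrt(5)/2)*conj(-sqrt(5)/2 - 1/2) + 2*(-sqrt(5)/2 - 1/2)*conj(-1/2 + sqrt(5)/2) + 5*(0)*conj(0) + 5*(0)*conj(0)]
      = (1/20)[(4) + (-4) + (2) + (-2) + (2) + (-2) + (0) + (0)] = 0/20 = 0
  <chi_8*chi_4, chi_7> = (1/20)[1*(2)*conj(2) + 1*(-2)*conj(-2) + 2*(1/2 + sqrt(5)/2)*conj(1/2 - sqrt(5)/2) + 2*(-1/2 + sqrt(5)/2)*conj(-sqrt(5)/2 - 1/2) + 2*(1/2 - sqrt(5)/2)*conj(1/2 + sqrt(5)/2) + 2*(-sqrt(5)/2 - 1/2)*conj(-1/2 + sqrt(5)/2) + 5*(0)*conj(0) + 5*(0)*conj(0)]
      = (1/20)[(4) + (4) + (-2) + (-2) + (-2) + (-2) + (0) + (0)] = 0/20 = 0
  <chi_8*chi_4, chi_8> = (1/20)[1*(2)*conj(2) + 1*(-2)*conj(2) + 2*(1/2 + sqrt(5)/2)*conj(-sqrt(5)/2 - 1/2) + 2*(-1/2 + sqrt(5)/2)*conj(-1/2 + sqrt(5)/2) + 2*(1/2 - sqrt(5)/2)*conj(-1/2 + sqrt(5)/2) + 2*(-sqrt(5)/2 - 1/2)*conj(-sqrt(5)/2 - 1/2) + 5*(0)*conj(0) + 5*(0)*conj(0)]
      = (1/20)[(4) + (-4) + (-3 - sqrt(5)) + (3 - sqrt(5)) + (-3 + sqrt(5)) + (sqrt(5) + 3) + (0) + (0)] = 0/20 = 0
Hence the multiplicities are chi_5: 1. Dimension check: dim(chi_8)*dim(chi_4) = 2*1 = 2 and sum (mult * dim) = 1*2 = 2.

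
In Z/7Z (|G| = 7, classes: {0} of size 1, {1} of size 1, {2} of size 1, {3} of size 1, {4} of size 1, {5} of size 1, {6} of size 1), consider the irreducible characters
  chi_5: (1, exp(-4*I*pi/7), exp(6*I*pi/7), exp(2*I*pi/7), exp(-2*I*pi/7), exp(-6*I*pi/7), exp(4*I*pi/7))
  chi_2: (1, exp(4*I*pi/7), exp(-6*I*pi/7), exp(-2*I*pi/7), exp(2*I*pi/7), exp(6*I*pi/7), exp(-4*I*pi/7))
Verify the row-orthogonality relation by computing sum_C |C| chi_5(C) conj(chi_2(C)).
Sum = 0; so <chi_5, chi_2> = 0 (distinct irreducibles are orthogonal).

Reasoning: Compute term by term over conjugacy classes (|C| * chi_5(C) * conj(chi_2(C))):
  1*(1)*conj(1) + 1*(exp(-4*I*pi/7))*conj(exp(4*I*pi/7)) + 1*(exp(6*I*pi/7))*conj(exp(-6*I*pi/7)) + 1*(exp(2*I*pi/7))*conj(exp(-2*I*pi/7)) + 1*(exp(-2*I*pi/7))*conj(exp(2*I*pi/7)) + 1*(exp(-6*I*pi/7))*conj(exp(6*I*pi/7)) + 1*(exp(4*I*pi/7))*conj(exp(-4*I*pi/7))
  = (1) + (exp(6*I*pi/7)) + (exp(-2*I*pi/7)) + (exp(4*I*pi/7)) + (exp(-4*I*pi/7)) + (exp(2*I*pi/7)) + (exp(-6*I*pi/7))
  = 0.
(Exp terms are combined using exp(i*s)*conj(exp(i*t)) = exp(i*(s-t)), and sums of them are collapsed using the identity that for every m > 1 the m distinct m-th roots of unity sum to 0, e.g. 1 + exp(2*I*pi/3) + exp(-2*I*pi/3) = 0.)
Dividing by |G| = 7 gives 0/7 = 0, matching the row-orthogonality relation <chi_5, chi_2> = [chi_5 = chi_2].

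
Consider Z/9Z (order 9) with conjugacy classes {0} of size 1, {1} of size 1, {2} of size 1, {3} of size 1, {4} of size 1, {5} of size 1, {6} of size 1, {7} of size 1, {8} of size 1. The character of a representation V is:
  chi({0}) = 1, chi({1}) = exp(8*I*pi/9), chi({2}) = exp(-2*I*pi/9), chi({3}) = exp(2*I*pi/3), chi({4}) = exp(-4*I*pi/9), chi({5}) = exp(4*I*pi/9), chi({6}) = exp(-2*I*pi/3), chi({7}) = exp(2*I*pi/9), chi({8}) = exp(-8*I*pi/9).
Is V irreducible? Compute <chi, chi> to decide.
Irreducible: <chi, chi> = 1.

<chi, chi> = (1/|G|) sum_C |C| * |chi(C)|^2 = (1/9)[1*|1|^2 + 1*|exp(8*I*pi/9)|^2 + 1*|exp(-2*I*pi/9)|^2 + 1*|exp(2*I*pi/3)|^2 + 1*|exp(-4*I*pi/9)|^2 + 1*|exp(4*I*pi/9)|^2 + 1*|exp(-2*I*pi/3)|^2 + 1*|exp(2*I*pi/9)|^2 + 1*|exp(-8*I*pi/9)|^2]
  = (1/9)[(1) + (1) + (1) + (1) + (1) + (1) + (1) + (1) + (1)] = 9/9 = 1.
(Exp terms are combined using exp(i*s)*conj(exp(i*t)) = exp(i*(s-t)), and sums of them are collapsed using the identity that for every m > 1 the m distinct m-th roots of unity sum to 0, e.g. 1 + exp(2*I*pi/3) + exp(-2*I*pi/3) = 0.)
A character is irreducible iff <chi, chi> = 1, so this representation is irreducible.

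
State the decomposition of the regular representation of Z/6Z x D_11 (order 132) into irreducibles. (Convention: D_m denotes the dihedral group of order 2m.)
Each irreducible V_i of dimension d_i appears with multiplicity d_i, i.e. rho_reg = (direct sum over all irreducibles V_i) d_i V_i. The irreducible dimensions for Z/6Z x D_11 are 1, 1, 1, 1, 1, 1, 1, 1, 1, 1, 1, 1, 2, 2, 2, 2, 2, 2, 2, 2, 2, 2, 2, 2, 2, 2, 2, 2, 2, 2, 2, 2, 2, 2, 2, 2, 2, 2, 2, 2, 2, 2: 12 irreducibles of dimension 1, each with multiplicity 1; 30 irreducibles of dimension 2, each with multiplicity 2. Total dimension 12*1*1 + 30*2*2 = 132 = |G|.

Argument: General theorem: in the regular representation of a finite group G, each irreducible appears with multiplicity equal to its dimension. Check: dim(rho_reg) = sum d_i^2 = 1 + 1 + 1 + 1 + 1 + 1 + 1 + 1 + 1 + 1 + 1 + 1 + 4 + 4 + 4 + 4 + 4 + 4 + 4 + 4 + 4 + 4 + 4 + 4 + 4 + 4 + 4 + 4 + 4 + 4 + 4 + 4 + 4 + 4 + 4 + 4 + 4 + 4 + 4 + 4 + 4 + 4 = 132 = |G|.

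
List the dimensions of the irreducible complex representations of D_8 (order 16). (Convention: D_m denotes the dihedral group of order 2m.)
Dimensions: 1, 1, 1, 1, 2, 2, 2

There are 7 irreducibles (= number of conjugacy classes). Their dimensions d_i satisfy sum d_i^2 = |G| = 16: 1 + 1 + 1 + 1 + 4 + 4 + 4 = 16.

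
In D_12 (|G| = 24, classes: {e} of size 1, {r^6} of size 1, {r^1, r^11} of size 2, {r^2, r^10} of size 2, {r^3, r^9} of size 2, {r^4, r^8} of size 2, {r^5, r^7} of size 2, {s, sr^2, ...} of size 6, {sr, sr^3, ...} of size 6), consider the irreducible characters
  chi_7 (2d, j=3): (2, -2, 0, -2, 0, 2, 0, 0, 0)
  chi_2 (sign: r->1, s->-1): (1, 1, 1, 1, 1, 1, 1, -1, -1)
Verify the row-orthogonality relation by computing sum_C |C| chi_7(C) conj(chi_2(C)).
Sum = 0; so <chi_7, chi_2> = 0 (distinct irreducibles are orthogonal).

Reasoning: Compute term by term over conjugacy classes (|C| * chi_7(C) * conj(chi_2(C))):
  1*(2)*conj(1) + 1*(-2)*conj(1) + 2*(0)*conj(1) + 2*(-2)*conj(1) + 2*(0)*conj(1) + 2*(2)*conj(1) + 2*(0)*conj(1) + 6*(0)*conj(-1) + 6*(0)*conj(-1)
  = (2) + (-2) + (0) + (-4) + (0) + (4) + (0) + (0) + (0)
  = 0.
Dividing by |G| = 24 gives 0/24 = 0, matching the row-orthogonality relation <chi_7, chi_2> = [chi_7 = chi_2].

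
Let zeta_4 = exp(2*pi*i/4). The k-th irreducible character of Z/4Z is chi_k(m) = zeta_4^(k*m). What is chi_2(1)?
chi_2(1) = zeta_4^2 = -1

Justification: chi_2(1) = zeta_4^(2*1) = zeta_4^2. Since zeta_4^4 = 1, this equals zeta_4^2 = exp(2*pi*i*2/4) = -1.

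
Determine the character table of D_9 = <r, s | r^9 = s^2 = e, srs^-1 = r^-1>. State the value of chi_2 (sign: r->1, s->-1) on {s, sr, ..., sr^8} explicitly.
Conjugacy classes: {e} of size 1, {r^1, r^8} of size 2, {r^2, r^7} of size 2, {r^3, r^6} of size 2, {r^4, r^5} of size 2, {s, sr, ..., sr^8} of size 9.
Character table:
  irrep \ class              {e} (size 1)  {r^1, r^8} (size 2)  {r^2, r^7} (size 2)  {r^3, r^6} (size 2)  {r^4, r^5} (size 2)  {s, sr, ..., sr^8} (size 9)
  chi_1 (triv)               1             1                    1                    1                    1                    1                          
  chi_2 (sign: r->1, s->-1)  1             1                    1                    1                    1                    -1                         
  chi_3 (2d, j=1)            2             2*cos(2*pi/9)        2*cos(4*pi/9)        -1                   -2*cos(pi/9)         0                          
  chi_4 (2d, j=2)            2             2*cos(4*pi/9)        -2*cos(pi/9)         -1                   2*cos(2*pi/9)        0                          
  chi_5 (2d, j=3)            2             -1                   -1                   2                    -1                   0                          
  chi_6 (2d, j=4)            2             -2*cos(pi/9)         2*cos(2*pi/9)        -1                   2*cos(4*pi/9)        0                          

Spot check: chi_2 (sign: r->1, s->-1) on {s, sr, ..., sr^8} = -1.

Justification: D_9 has order 2*9 = 18 with 6 conjugacy classes, hence 6 irreducibles. Sum of squared dims 1 + 1 + 4 + 4 + 4 + 4 = 18 = |G|. Linear characters come from the abelianisation; the 2-dimensional irreps have character r^k -> 2*cos(2*pi*j*k/9), reflections -> 0.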